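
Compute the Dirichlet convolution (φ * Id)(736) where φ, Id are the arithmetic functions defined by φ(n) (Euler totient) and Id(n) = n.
(φ * Id)(736) = 5040

Divisors of 736: [1, 2, 4, 8, 16, 23, 32, 46, 92, 184, 368, 736]. For each d | 736:
  d = 1: φ(1) · Id(736/1) = 1 · 736 = 736
  d = 2: φ(2) · Id(736/2) = 1 · 368 = 368
  d = 4: φ(4) · Id(736/4) = 2 · 184 = 368
  d = 8: φ(8) · Id(736/8) = 4 · 92 = 368
  d = 16: φ(16) · Id(736/16) = 8 · 46 = 368
  d = 23: φ(23) · Id(736/23) = 22 · 32 = 704
  d = 32: φ(32) · Id(736/32) = 16 · 23 = 368
  d = 46: φ(46) · Id(736/46) = 22 · 16 = 352
  d = 92: φ(92) · Id(736/92) = 44 · 8 = 352
  d = 184: φ(184) · Id(736/184) = 88 · 4 = 352
  d = 368: φ(368) · Id(736/368) = 176 · 2 = 352
  d = 736: φ(736) · Id(736/736) = 352 · 1 = 352
Summing: (φ * Id)(736) = 736 + 368 + 368 + 368 + 368 + 704 + 368 + 352 + 352 + 352 + 352 + 352 = 5040.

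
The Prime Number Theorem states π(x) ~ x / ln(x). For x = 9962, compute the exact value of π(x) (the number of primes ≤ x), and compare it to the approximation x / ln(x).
π(9962) = 1227;  x/ln(x) ≈ 1082.06;  relative error ≈ 11.81%.

Directly count primes up to 9962: π(9962) = 1227. The PNT approximation gives 9962/ln(9962) ≈ 9962/9.20653 ≈ 1082.06. Relative error (π(x) − x/ln(x)) / π(x) ≈ 11.81%; the approximation is known to undercount slightly (Li(x) is a better estimate).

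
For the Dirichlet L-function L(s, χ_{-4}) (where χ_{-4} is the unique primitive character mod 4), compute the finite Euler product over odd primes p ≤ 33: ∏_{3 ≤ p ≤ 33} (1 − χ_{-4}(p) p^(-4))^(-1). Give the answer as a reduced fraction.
∏ = 1870816715381797956556539609218365/1891731462842378884815364370202624

The odd primes p ≤ 33 are [3, 5, 7, 11, 13, 17, 19, 23, 29, 31]. For each, χ(p) = 1 if p ≡ 1 mod 4, χ(p) = −1 if p ≡ 3 mod 4. Taking (1 − χ(p)/p^4)^(-1) = p^4/(p^4 − χ(p)): (1 − (-1)/3^4)^(-1) · (1 − (1)/5^4)^(-1) · (1 − (-1)/7^4)^(-1) · (1 − (-1)/11^4)^(-1) · (1 − (1)/13^4)^(-1) · (1 − (1)/17^4)^(-1) · (1 − (-1)/19^4)^(-1) · (1 − (-1)/23^4)^(-1) · (1 − (1)/29^4)^(-1) · (1 − (-1)/31^4)^(-1) = 1870816715381797956556539609218365/1891731462842378884815364370202624.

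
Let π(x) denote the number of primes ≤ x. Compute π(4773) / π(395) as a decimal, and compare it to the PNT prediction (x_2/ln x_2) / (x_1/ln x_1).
π(4773)/π(395) = 641/77 ≈ 8.3247;  PNT prediction ≈ 8.5289.

π(395) = 77 and π(4773) = 641, so π(4773)/π(395) ≈ 8.3247. The PNT-predicted ratio is (4773/ln(4773)) / (395/ln(395)) ≈ 8.5289. The two agree to within a few percent, as expected.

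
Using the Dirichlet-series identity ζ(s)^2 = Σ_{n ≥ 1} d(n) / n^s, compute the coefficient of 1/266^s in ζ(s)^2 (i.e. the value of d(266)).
d(266) = 8

ζ(s)^2 = (Σ 1/m^s)(Σ 1/k^s). The coefficient of 1/n^s in the product is the number of ordered pairs (m, k) with mk = n, which equals d(n). For n = 266, divisors are [1, 2, 7, 14, 19, 38, 133, 266], so d(266) = 8.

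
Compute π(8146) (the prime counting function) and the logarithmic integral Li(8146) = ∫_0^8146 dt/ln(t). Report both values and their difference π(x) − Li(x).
π(8146) = 1022;  Li(8146) ≈ 1042.65;  π(x) − Li(x) ≈ -20.65.

Direct count of primes ≤ 8146 gives π(8146) = 1022. Numerical evaluation of the logarithmic integral gives Li(8146) ≈ 1042.65. The difference π(x) − Li(x) ≈ -20.65 is typically negative for small/moderate x (Li(x) overestimates), though Littlewood's theorem shows this sign changes infinitely often.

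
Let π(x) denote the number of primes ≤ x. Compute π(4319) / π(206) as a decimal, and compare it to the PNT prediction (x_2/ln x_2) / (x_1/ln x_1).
π(4319)/π(206) = 590/46 ≈ 12.8261;  PNT prediction ≈ 13.3446.

π(206) = 46 and π(4319) = 590, so π(4319)/π(206) ≈ 12.8261. The PNT-predicted ratio is (4319/ln(4319)) / (206/ln(206)) ≈ 13.3446. The two agree to within a few percent, as expected.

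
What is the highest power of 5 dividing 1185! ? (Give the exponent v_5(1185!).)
v_5(1185!) = 294

Legendre's formula: v_p(n!) = Σ_{k ≥ 1} ⌊n / p^k⌋. For p = 5, n = 1185, the terms are:
  ⌊1185/5^1⌋ = ⌊1185/5⌋ = 237
  ⌊1185/5^2⌋ = ⌊1185/25⌋ = 47
  ⌊1185/5^3⌋ = ⌊1185/125⌋ = 9
  ⌊1185/5^4⌋ = ⌊1185/625⌋ = 1
(the next term ⌊1185/5^5⌋ = 0, terminating the sum). Summing: v_5(1185!) = 237 + 47 + 9 + 1 = 294.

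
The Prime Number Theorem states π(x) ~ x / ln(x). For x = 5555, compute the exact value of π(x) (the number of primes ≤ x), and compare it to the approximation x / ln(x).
π(5555) = 732;  x/ln(x) ≈ 644.25;  relative error ≈ 11.99%.

Directly count primes up to 5555: π(5555) = 732. The PNT approximation gives 5555/ln(5555) ≈ 5555/8.62245 ≈ 644.25. Relative error (π(x) − x/ln(x)) / π(x) ≈ 11.99%; the approximation is known to undercount slightly (Li(x) is a better estimate).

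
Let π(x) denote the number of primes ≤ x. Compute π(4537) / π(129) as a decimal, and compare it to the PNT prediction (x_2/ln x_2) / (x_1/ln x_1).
π(4537)/π(129) = 615/31 ≈ 19.8387;  PNT prediction ≈ 20.2995.

π(129) = 31 and π(4537) = 615, so π(4537)/π(129) ≈ 19.8387. The PNT-predicted ratio is (4537/ln(4537)) / (129/ln(129)) ≈ 20.2995. The two agree to within a few percent, as expected.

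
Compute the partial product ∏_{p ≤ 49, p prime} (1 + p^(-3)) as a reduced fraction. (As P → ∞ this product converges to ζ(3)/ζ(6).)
∏ = 8015182591485824614015950466842624/6783810016842653083409665472454505

The primes p ≤ 49 are [2, 3, 5, 7, 11, 13, 17, 19, 23, 29, 31, 37, 41, 43, 47]. For each, (1 + 1/p^3) = (p^3 + 1)/p^3. Multiplying these fractions over p ∈ [2, 3, 5, 7, 11, 13, 17, 19, 23, 29, 31, 37, 41, 43, 47] gives 8015182591485824614015950466842624/6783810016842653083409665472454505. (In the limit P → ∞ this tends to ζ(3)/ζ(6).)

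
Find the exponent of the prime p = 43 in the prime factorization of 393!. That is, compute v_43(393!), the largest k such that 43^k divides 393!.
v_43(393!) = 9

Legendre's formula: v_p(n!) = Σ_{k ≥ 1} ⌊n / p^k⌋. For p = 43, n = 393, the terms are:
  ⌊393/43^1⌋ = ⌊393/43⌋ = 9
(the next term ⌊393/43^2⌋ = 0, terminating the sum). Summing: v_43(393!) = 9 = 9.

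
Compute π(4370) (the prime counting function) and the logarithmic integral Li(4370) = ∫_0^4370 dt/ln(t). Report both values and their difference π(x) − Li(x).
π(4370) = 596;  Li(4370) ≈ 609.74;  π(x) − Li(x) ≈ -13.74.

Direct count of primes ≤ 4370 gives π(4370) = 596. Numerical evaluation of the logarithmic integral gives Li(4370) ≈ 609.74. The difference π(x) − Li(x) ≈ -13.74 is typically negative for small/moderate x (Li(x) overestimates), though Littlewood's theorem shows this sign changes infinitely often.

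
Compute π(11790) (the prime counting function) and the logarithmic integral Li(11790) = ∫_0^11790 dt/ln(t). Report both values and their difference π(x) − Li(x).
π(11790) = 1413;  Li(11790) ≈ 1438.72;  π(x) − Li(x) ≈ -25.72.

Direct count of primes ≤ 11790 gives π(11790) = 1413. Numerical evaluation of the logarithmic integral gives Li(11790) ≈ 1438.72. The difference π(x) − Li(x) ≈ -25.72 is typically negative for small/moderate x (Li(x) overestimates), though Littlewood's theorem shows this sign changes infinitely often.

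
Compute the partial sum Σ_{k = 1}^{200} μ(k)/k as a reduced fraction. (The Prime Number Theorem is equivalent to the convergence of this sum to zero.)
Σ μ(k)/k = -2525956533029285906333379660693655000208391328320024740655748842764916179604407/82104442544036437402623148487682251333557860946353167843084552367036963538575798

Values of μ(k) for 1 ≤ k ≤ 200: μ(1) = 1, μ(2) = -1, μ(3) = -1, μ(5) = -1, μ(6) = 1, μ(7) = -1, μ(10) = 1, μ(11) = -1, μ(13) = -1, μ(14) = 1, μ(15) = 1, μ(17) = -1, μ(19) = -1, μ(21) = 1, μ(22) = 1, μ(23) = -1, μ(26) = 1, μ(29) = -1, μ(30) = -1, μ(31) = -1, μ(33) = 1, μ(34) = 1, μ(35) = 1, μ(37) = -1, μ(38) = 1, μ(39) = 1, μ(41) = -1, μ(42) = -1, μ(43) = -1, μ(46) = 1, μ(47) = -1, μ(51) = 1, μ(53) = -1, μ(55) = 1, μ(57) = 1, μ(58) = 1, μ(59) = -1, μ(61) = -1, μ(62) = 1, μ(65) = 1, μ(66) = -1, μ(67) = -1, μ(69) = 1, μ(70) = -1, μ(71) = -1, μ(73) = -1, μ(74) = 1, μ(77) = 1, μ(78) = -1, μ(79) = -1, μ(82) = 1, μ(83) = -1, μ(85) = 1, μ(86) = 1, μ(87) = 1, μ(89) = -1, μ(91) = 1, μ(93) = 1, μ(94) = 1, μ(95) = 1, μ(97) = -1, μ(101) = -1, μ(102) = -1, μ(103) = -1, μ(105) = -1, μ(106) = 1, μ(107) = -1, μ(109) = -1, μ(110) = -1, μ(111) = 1, μ(113) = -1, μ(114) = -1, μ(115) = 1, μ(118) = 1, μ(119) = 1, μ(122) = 1, μ(123) = 1, μ(127) = -1, μ(129) = 1, μ(130) = -1, μ(131) = -1, μ(133) = 1, μ(134) = 1, μ(137) = -1, μ(138) = -1, μ(139) = -1, μ(141) = 1, μ(142) = 1, μ(143) = 1, μ(145) = 1, μ(146) = 1, μ(149) = -1, μ(151) = -1, μ(154) = -1, μ(155) = 1, μ(157) = -1, μ(158) = 1, μ(159) = 1, μ(161) = 1, μ(163) = -1, μ(165) = -1, μ(166) = 1, μ(167) = -1, μ(170) = -1, μ(173) = -1, μ(174) = -1, μ(177) = 1, μ(178) = 1, μ(179) = -1, μ(181) = -1, μ(182) = -1, μ(183) = 1, μ(185) = 1, μ(186) = -1, μ(187) = 1, μ(190) = -1, μ(191) = -1, μ(193) = -1, μ(194) = 1, μ(195) = -1, μ(197) = -1, μ(199) = -1, with μ = 0 on non-squarefree integers. Summing μ(k)/k for k where μ(k) ≠ 0 gives -2525956533029285906333379660693655000208391328320024740655748842764916179604407/82104442544036437402623148487682251333557860946353167843084552367036963538575798 ≈ -0.0308. (PNT ⟺ this sum → 0 as n → ∞.)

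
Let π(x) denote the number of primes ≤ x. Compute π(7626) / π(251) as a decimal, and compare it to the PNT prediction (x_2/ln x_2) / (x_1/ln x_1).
π(7626)/π(251) = 968/54 ≈ 17.9259;  PNT prediction ≈ 18.7796.

π(251) = 54 and π(7626) = 968, so π(7626)/π(251) ≈ 17.9259. The PNT-predicted ratio is (7626/ln(7626)) / (251/ln(251)) ≈ 18.7796. The two agree to within a few percent, as expected.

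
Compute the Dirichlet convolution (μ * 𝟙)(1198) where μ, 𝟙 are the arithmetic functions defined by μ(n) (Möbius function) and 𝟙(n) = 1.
(μ * 𝟙)(1198) = 0

Divisors of 1198: [1, 2, 599, 1198]. For each d | 1198:
  d = 1: μ(1) · 𝟙(1198/1) = 1 · 1 = 1
  d = 2: μ(2) · 𝟙(1198/2) = -1 · 1 = -1
  d = 599: μ(599) · 𝟙(1198/599) = -1 · 1 = -1
  d = 1198: μ(1198) · 𝟙(1198/1198) = 1 · 1 = 1
Summing: (μ * 𝟙)(1198) = 1 + -1 + -1 + 1 = 0.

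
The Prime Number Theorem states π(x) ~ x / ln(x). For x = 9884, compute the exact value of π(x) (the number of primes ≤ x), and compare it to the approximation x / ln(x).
π(9884) = 1219;  x/ln(x) ≈ 1074.50;  relative error ≈ 11.85%.

Directly count primes up to 9884: π(9884) = 1219. The PNT approximation gives 9884/ln(9884) ≈ 9884/9.19867 ≈ 1074.50. Relative error (π(x) − x/ln(x)) / π(x) ≈ 11.85%; the approximation is known to undercount slightly (Li(x) is a better estimate).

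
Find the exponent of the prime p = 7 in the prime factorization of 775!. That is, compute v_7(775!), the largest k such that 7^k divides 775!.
v_7(775!) = 127

Legendre's formula: v_p(n!) = Σ_{k ≥ 1} ⌊n / p^k⌋. For p = 7, n = 775, the terms are:
  ⌊775/7^1⌋ = ⌊775/7⌋ = 110
  ⌊775/7^2⌋ = ⌊775/49⌋ = 15
  ⌊775/7^3⌋ = ⌊775/343⌋ = 2
(the next term ⌊775/7^4⌋ = 0, terminating the sum). Summing: v_7(775!) = 110 + 15 + 2 = 127.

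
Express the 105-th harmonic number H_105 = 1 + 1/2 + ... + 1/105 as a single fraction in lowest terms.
H_105 = 759525171909485731983968522830675502275870361/145060212702939779988529042870810778780278080

Direct summation: H_105 = 1 + 1/2 + ... + 1/105. The least common denominator is lcm(1, ..., 105) = 725301063514698899942645214354053893901390400; over this denominator the numerator is 725301063514698899942645214354053893901390400 + 362650531757349449971322607177026946950695200 + 241767021171566299980881738118017964633796800 + 181325265878674724985661303588513473475347600 + 145060212702939779988529042870810778780278080 + 120883510585783149990440869059008982316898400 + 103614437644956985706092173479150556271627200 + 90662632939337362492830651794256736737673800 + 80589007057188766660293912706005988211265600 + 72530106351469889994264521435405389390139040 + 65936460319518081812967746759459444900126400 + 60441755292891574995220434529504491158449200 + 55792389501130684610972708796465684146260800 + 51807218822478492853046086739575278135813600 + 48353404234313259996176347623603592926759360 + 45331316469668681246415325897128368368836900 + 42664768442041111761332071432591405523611200 + 40294503528594383330146956353002994105632800 + 38173740184984152628560274439687047047441600 + 36265053175734944997132260717702694695069520 + 34538145881652328568697391159716852090542400 + 32968230159759040906483873379729722450063200 + 31534828848465169562723704971915386691364800 + 30220877646445787497610217264752245579224600 + 29012042540587955997705808574162155756055616 + 27896194750565342305486354398232842073130400 + 26863002352396255553431304235335329403755200 + 25903609411239246426523043369787639067906800 + 25010381500506858618711903943243237720737600 + 24176702117156629998088173811801796463379680 + 23396808500474158062665974656582383674238400 + 22665658234834340623207662948564184184418450 + 21978820106506027270989248919819814966708800 + 21332384221020555880666035716295702761805600 + 20722887528991397141218434695830111254325440 + 20147251764297191665073478176501497052816400 + 19602731446343213511963384171731186321659200 + 19086870092492076314280137219843523523720800 + 18597463167043561536990902932155228048753600 + 18132526587867472498566130358851347347534760 + 17690269841821924388845005228147655948814400 + 17269072940826164284348695579858426045271200 + 16867466593365090696340586380326834741892800 + 16484115079879520453241936689864861225031600 + 16117801411437753332058782541201197642253120 + 15767414424232584781361852485957693345682400 + 15431937521589338296652025837320295614923200 + 15110438823222893748805108632376122789612300 + 14802062520708140815156024782735793753089600 + 14506021270293977998852904287081077878027808 + 14221589480680370587110690477530468507870400 + 13948097375282671152743177199116421036565200 + 13684925726692432074389532346302903658516800 + 13431501176198127776715652117667664701877600 + 13187292063903616362593549351891888980025280 + 12951804705619623213261521684893819533953400 + 12724580061661384209520091479895682349147200 + 12505190750253429309355951971621618860368800 + 12293238364655913558349918887356845659345600 + 12088351058578314999044086905900898231689840 + 11890181369093424589223692038591047441006400 + 11698404250237079031332987328291191837119200 + 11512715293884109522899130386572284030180800 + 11332829117417170311603831474282092092209225 + 11158477900226136922194541759293136829252160 + 10989410053253013635494624459909907483354400 + 10825389007682073133472316632150058117931200 + 10666192110510277940333017858147851380902800 + 10511609616155056520907901657305128897121600 + 10361443764495698570609217347915055627162720 + 10215507936826745069614721328930336533822400 + 10073625882148595832536739088250748526408200 + 9935631007050669862228016634987039642484800 + 9801365723171606755981692085865593160829600 + 9670680846862651999235269524720718585351872 + 9543435046246038157140068609921761761860400 + 9419494331359725973281106679922777842875200 + 9298731583521780768495451466077614024376800 + 9181026120439226581552471067772834100017600 + 9066263293933736249283065179425673673767380 + 8954334117465418517810434745111776467918400 + 8845134920910962194422502614073827974407200 + 8738567030297577107742713425952456553028800 + 8634536470413082142174347789929213022635600 + 8532953688408222352266414286518281104722240 + 8433733296682545348170293190163417370946400 + 8336793833502286206237301314414412573579200 + 8242057539939760226620968344932430612515800 + 8149450151850549437557811397236560605633600 + 8058900705718876666029391270600598821126560 + 7970341357304383515853244113780812020894400 + 7883707212116292390680926242978846672841200 + 7798936166824719354221991552194127891412800 + 7715968760794669148326012918660147807461600 + 7634748036996830525712054887937409409488320 + 7555219411611446874402554316188061394806150 + 7477330551697926803532424890247978287643200 + 7401031260354070407578012391367896876544800 + 7326273368835342423663082973273271655569600 + 7253010635146988999426452143540538939013904 + 7181198648660385147946982320337167266350400 + 7110794740340185293555345238765234253935200 + 7041757898200960193617914702466542659236800 + 6974048687641335576371588599558210518282600 + 6907629176330465713739478231943370418108480 = 3797625859547428659919842614153377511379351805, so H_105 = 3797625859547428659919842614153377511379351805/725301063514698899942645214354053893901390400; reducing by gcd(3797625859547428659919842614153377511379351805, 725301063514698899942645214354053893901390400) = 5 gives 759525171909485731983968522830675502275870361/145060212702939779988529042870810778780278080 ≈ 5.23593. (The PNT-adjacent estimate ln(105) + γ ≈ 5.23118 matches within O(1/n).)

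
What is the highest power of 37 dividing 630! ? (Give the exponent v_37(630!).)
v_37(630!) = 17

Legendre's formula: v_p(n!) = Σ_{k ≥ 1} ⌊n / p^k⌋. For p = 37, n = 630, the terms are:
  ⌊630/37^1⌋ = ⌊630/37⌋ = 17
(the next term ⌊630/37^2⌋ = 0, terminating the sum). Summing: v_37(630!) = 17 = 17.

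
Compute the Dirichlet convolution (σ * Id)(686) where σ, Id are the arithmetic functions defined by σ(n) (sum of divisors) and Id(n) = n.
(σ * Id)(686) = 7670

Divisors of 686: [1, 2, 7, 14, 49, 98, 343, 686]. For each d | 686:
  d = 1: σ(1) · Id(686/1) = 1 · 686 = 686
  d = 2: σ(2) · Id(686/2) = 3 · 343 = 1029
  d = 7: σ(7) · Id(686/7) = 8 · 98 = 784
  d = 14: σ(14) · Id(686/14) = 24 · 49 = 1176
  d = 49: σ(49) · Id(686/49) = 57 · 14 = 798
  d = 98: σ(98) · Id(686/98) = 171 · 7 = 1197
  d = 343: σ(343) · Id(686/343) = 400 · 2 = 800
  d = 686: σ(686) · Id(686/686) = 1200 · 1 = 1200
Summing: (σ * Id)(686) = 686 + 1029 + 784 + 1176 + 798 + 1197 + 800 + 1200 = 7670.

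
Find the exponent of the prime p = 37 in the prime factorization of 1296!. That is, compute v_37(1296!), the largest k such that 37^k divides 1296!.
v_37(1296!) = 35

Legendre's formula: v_p(n!) = Σ_{k ≥ 1} ⌊n / p^k⌋. For p = 37, n = 1296, the terms are:
  ⌊1296/37^1⌋ = ⌊1296/37⌋ = 35
(the next term ⌊1296/37^2⌋ = 0, terminating the sum). Summing: v_37(1296!) = 35 = 35.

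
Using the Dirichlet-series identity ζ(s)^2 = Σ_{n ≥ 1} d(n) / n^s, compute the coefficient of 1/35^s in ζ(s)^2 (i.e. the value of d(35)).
d(35) = 4

ζ(s)^2 = (Σ 1/m^s)(Σ 1/k^s). The coefficient of 1/n^s in the product is the number of ordered pairs (m, k) with mk = n, which equals d(n). For n = 35, divisors are [1, 5, 7, 35], so d(35) = 4.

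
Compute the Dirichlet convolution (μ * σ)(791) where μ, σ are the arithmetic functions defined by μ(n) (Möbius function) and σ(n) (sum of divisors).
(μ * σ)(791) = 791

Divisors of 791: [1, 7, 113, 791]. For each d | 791:
  d = 1: μ(1) · σ(791/1) = 1 · 912 = 912
  d = 7: μ(7) · σ(791/7) = -1 · 114 = -114
  d = 113: μ(113) · σ(791/113) = -1 · 8 = -8
  d = 791: μ(791) · σ(791/791) = 1 · 1 = 1
Summing: (μ * σ)(791) = 912 + -114 + -8 + 1 = 791.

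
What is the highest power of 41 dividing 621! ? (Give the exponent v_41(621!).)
v_41(621!) = 15

Legendre's formula: v_p(n!) = Σ_{k ≥ 1} ⌊n / p^k⌋. For p = 41, n = 621, the terms are:
  ⌊621/41^1⌋ = ⌊621/41⌋ = 15
(the next term ⌊621/41^2⌋ = 0, terminating the sum). Summing: v_41(621!) = 15 = 15.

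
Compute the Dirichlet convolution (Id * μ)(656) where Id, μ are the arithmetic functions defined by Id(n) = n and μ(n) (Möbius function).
(Id * μ)(656) = 320

Divisors of 656: [1, 2, 4, 8, 16, 41, 82, 164, 328, 656]. For each d | 656:
  d = 1: Id(1) · μ(656/1) = 1 · 0 = 0
  d = 2: Id(2) · μ(656/2) = 2 · 0 = 0
  d = 4: Id(4) · μ(656/4) = 4 · 0 = 0
  d = 8: Id(8) · μ(656/8) = 8 · 1 = 8
  d = 16: Id(16) · μ(656/16) = 16 · -1 = -16
  d = 41: Id(41) · μ(656/41) = 41 · 0 = 0
  d = 82: Id(82) · μ(656/82) = 82 · 0 = 0
  d = 164: Id(164) · μ(656/164) = 164 · 0 = 0
  d = 328: Id(328) · μ(656/328) = 328 · -1 = -328
  d = 656: Id(656) · μ(656/656) = 656 · 1 = 656
Summing: (Id * μ)(656) = 0 + 0 + 0 + 8 + -16 + 0 + 0 + 0 + -328 + 656 = 320.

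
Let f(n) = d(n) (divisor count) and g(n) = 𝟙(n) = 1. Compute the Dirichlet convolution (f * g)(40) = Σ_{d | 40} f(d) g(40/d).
(d * 𝟙)(40) = 30

Divisors of 40: [1, 2, 4, 5, 8, 10, 20, 40]. For each d | 40:
  d = 1: d(1) · 𝟙(40/1) = 1 · 1 = 1
  d = 2: d(2) · 𝟙(40/2) = 2 · 1 = 2
  d = 4: d(4) · 𝟙(40/4) = 3 · 1 = 3
  d = 5: d(5) · 𝟙(40/5) = 2 · 1 = 2
  d = 8: d(8) · 𝟙(40/8) = 4 · 1 = 4
  d = 10: d(10) · 𝟙(40/10) = 4 · 1 = 4
  d = 20: d(20) · 𝟙(40/20) = 6 · 1 = 6
  d = 40: d(40) · 𝟙(40/40) = 8 · 1 = 8
Summing: (d * 𝟙)(40) = 1 + 2 + 3 + 2 + 4 + 4 + 6 + 8 = 30.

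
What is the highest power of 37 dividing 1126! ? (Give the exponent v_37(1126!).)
v_37(1126!) = 30

Legendre's formula: v_p(n!) = Σ_{k ≥ 1} ⌊n / p^k⌋. For p = 37, n = 1126, the terms are:
  ⌊1126/37^1⌋ = ⌊1126/37⌋ = 30
(the next term ⌊1126/37^2⌋ = 0, terminating the sum). Summing: v_37(1126!) = 30 = 30.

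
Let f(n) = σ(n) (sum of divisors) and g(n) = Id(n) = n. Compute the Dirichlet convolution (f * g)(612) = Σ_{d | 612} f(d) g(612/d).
(σ * Id)(612) = 20230

Divisors of 612: [1, 2, 3, 4, 6, 9, 12, 17, 18, 34, 36, 51, 68, 102, 153, 204, 306, 612]. For each d | 612:
  d = 1: σ(1) · Id(612/1) = 1 · 612 = 612
  d = 2: σ(2) · Id(612/2) = 3 · 306 = 918
  d = 3: σ(3) · Id(612/3) = 4 · 204 = 816
  d = 4: σ(4) · Id(612/4) = 7 · 153 = 1071
  d = 6: σ(6) · Id(612/6) = 12 · 102 = 1224
  d = 9: σ(9) · Id(612/9) = 13 · 68 = 884
  d = 12: σ(12) · Id(612/12) = 28 · 51 = 1428
  d = 17: σ(17) · Id(612/17) = 18 · 36 = 648
  d = 18: σ(18) · Id(612/18) = 39 · 34 = 1326
  d = 34: σ(34) · Id(612/34) = 54 · 18 = 972
  d = 36: σ(36) · Id(612/36) = 91 · 17 = 1547
  d = 51: σ(51) · Id(612/51) = 72 · 12 = 864
  d = 68: σ(68) · Id(612/68) = 126 · 9 = 1134
  d = 102: σ(102) · Id(612/102) = 216 · 6 = 1296
  d = 153: σ(153) · Id(612/153) = 234 · 4 = 936
  d = 204: σ(204) · Id(612/204) = 504 · 3 = 1512
  d = 306: σ(306) · Id(612/306) = 702 · 2 = 1404
  d = 612: σ(612) · Id(612/612) = 1638 · 1 = 1638
Summing: (σ * Id)(612) = 612 + 918 + 816 + 1071 + 1224 + 884 + 1428 + 648 + 1326 + 972 + 1547 + 864 + 1134 + 1296 + 936 + 1512 + 1404 + 1638 = 20230.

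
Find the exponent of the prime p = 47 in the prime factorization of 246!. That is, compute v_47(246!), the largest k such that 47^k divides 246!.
v_47(246!) = 5

Legendre's formula: v_p(n!) = Σ_{k ≥ 1} ⌊n / p^k⌋. For p = 47, n = 246, the terms are:
  ⌊246/47^1⌋ = ⌊246/47⌋ = 5
(the next term ⌊246/47^2⌋ = 0, terminating the sum). Summing: v_47(246!) = 5 = 5.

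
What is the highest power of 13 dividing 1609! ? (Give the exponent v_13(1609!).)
v_13(1609!) = 132

Legendre's formula: v_p(n!) = Σ_{k ≥ 1} ⌊n / p^k⌋. For p = 13, n = 1609, the terms are:
  ⌊1609/13^1⌋ = ⌊1609/13⌋ = 123
  ⌊1609/13^2⌋ = ⌊1609/169⌋ = 9
(the next term ⌊1609/13^3⌋ = 0, terminating the sum). Summing: v_13(1609!) = 123 + 9 = 132.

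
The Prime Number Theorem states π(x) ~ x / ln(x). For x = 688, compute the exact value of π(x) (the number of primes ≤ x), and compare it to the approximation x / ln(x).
π(688) = 124;  x/ln(x) ≈ 105.30;  relative error ≈ 15.08%.

Directly count primes up to 688: π(688) = 124. The PNT approximation gives 688/ln(688) ≈ 688/6.53379 ≈ 105.30. Relative error (π(x) − x/ln(x)) / π(x) ≈ 15.08%; the approximation is known to undercount slightly (Li(x) is a better estimate).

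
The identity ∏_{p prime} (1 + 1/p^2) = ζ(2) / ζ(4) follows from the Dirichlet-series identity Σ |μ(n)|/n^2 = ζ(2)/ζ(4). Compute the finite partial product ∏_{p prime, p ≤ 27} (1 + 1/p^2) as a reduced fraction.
∏ = 3394003400000/2252055594789

The primes p ≤ 27 are [2, 3, 5, 7, 11, 13, 17, 19, 23]. For each, (1 + 1/p^2) = (p^2 + 1)/p^2. Multiplying these fractions over p ∈ [2, 3, 5, 7, 11, 13, 17, 19, 23] gives 3394003400000/2252055594789. (In the limit P → ∞ this tends to ζ(2)/ζ(4).)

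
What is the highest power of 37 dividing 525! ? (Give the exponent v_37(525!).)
v_37(525!) = 14

Legendre's formula: v_p(n!) = Σ_{k ≥ 1} ⌊n / p^k⌋. For p = 37, n = 525, the terms are:
  ⌊525/37^1⌋ = ⌊525/37⌋ = 14
(the next term ⌊525/37^2⌋ = 0, terminating the sum). Summing: v_37(525!) = 14 = 14.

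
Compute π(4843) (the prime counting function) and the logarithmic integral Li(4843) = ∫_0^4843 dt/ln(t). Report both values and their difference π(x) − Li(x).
π(4843) = 650;  Li(4843) ≈ 665.81;  π(x) − Li(x) ≈ -15.81.

Direct count of primes ≤ 4843 gives π(4843) = 650. Numerical evaluation of the logarithmic integral gives Li(4843) ≈ 665.81. The difference π(x) − Li(x) ≈ -15.81 is typically negative for small/moderate x (Li(x) overestimates), though Littlewood's theorem shows this sign changes infinitely often.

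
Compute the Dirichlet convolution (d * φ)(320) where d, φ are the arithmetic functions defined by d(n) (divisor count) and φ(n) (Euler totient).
(d * φ)(320) = 762

Divisors of 320: [1, 2, 4, 5, 8, 10, 16, 20, 32, 40, 64, 80, 160, 320]. For each d | 320:
  d = 1: d(1) · φ(320/1) = 1 · 128 = 128
  d = 2: d(2) · φ(320/2) = 2 · 64 = 128
  d = 4: d(4) · φ(320/4) = 3 · 32 = 96
  d = 5: d(5) · φ(320/5) = 2 · 32 = 64
  d = 8: d(8) · φ(320/8) = 4 · 16 = 64
  d = 10: d(10) · φ(320/10) = 4 · 16 = 64
  d = 16: d(16) · φ(320/16) = 5 · 8 = 40
  d = 20: d(20) · φ(320/20) = 6 · 8 = 48
  d = 32: d(32) · φ(320/32) = 6 · 4 = 24
  d = 40: d(40) · φ(320/40) = 8 · 4 = 32
  d = 64: d(64) · φ(320/64) = 7 · 4 = 28
  d = 80: d(80) · φ(320/80) = 10 · 2 = 20
  d = 160: d(160) · φ(320/160) = 12 · 1 = 12
  d = 320: d(320) · φ(320/320) = 14 · 1 = 14
Summing: (d * φ)(320) = 128 + 128 + 96 + 64 + 64 + 64 + 40 + 48 + 24 + 32 + 28 + 20 + 12 + 14 = 762.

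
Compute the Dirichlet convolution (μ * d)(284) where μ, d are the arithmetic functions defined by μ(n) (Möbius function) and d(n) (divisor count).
(μ * d)(284) = 1

Divisors of 284: [1, 2, 4, 71, 142, 284]. For each d | 284:
  d = 1: μ(1) · d(284/1) = 1 · 6 = 6
  d = 2: μ(2) · d(284/2) = -1 · 4 = -4
  d = 4: μ(4) · d(284/4) = 0 · 2 = 0
  d = 71: μ(71) · d(284/71) = -1 · 3 = -3
  d = 142: μ(142) · d(284/142) = 1 · 2 = 2
  d = 284: μ(284) · d(284/284) = 0 · 1 = 0
Summing: (μ * d)(284) = 6 + -4 + 0 + -3 + 2 + 0 = 1.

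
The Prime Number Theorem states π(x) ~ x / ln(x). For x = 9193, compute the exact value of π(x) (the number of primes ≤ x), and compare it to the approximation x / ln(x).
π(9193) = 1139;  x/ln(x) ≈ 1007.32;  relative error ≈ 11.56%.

Directly count primes up to 9193: π(9193) = 1139. The PNT approximation gives 9193/ln(9193) ≈ 9193/9.12620 ≈ 1007.32. Relative error (π(x) − x/ln(x)) / π(x) ≈ 11.56%; the approximation is known to undercount slightly (Li(x) is a better estimate).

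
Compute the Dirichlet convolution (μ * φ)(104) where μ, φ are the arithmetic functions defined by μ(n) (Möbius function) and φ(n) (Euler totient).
(μ * φ)(104) = 22

Divisors of 104: [1, 2, 4, 8, 13, 26, 52, 104]. For each d | 104:
  d = 1: μ(1) · φ(104/1) = 1 · 48 = 48
  d = 2: μ(2) · φ(104/2) = -1 · 24 = -24
  d = 4: μ(4) · φ(104/4) = 0 · 12 = 0
  d = 8: μ(8) · φ(104/8) = 0 · 12 = 0
  d = 13: μ(13) · φ(104/13) = -1 · 4 = -4
  d = 26: μ(26) · φ(104/26) = 1 · 2 = 2
  d = 52: μ(52) · φ(104/52) = 0 · 1 = 0
  d = 104: μ(104) · φ(104/104) = 0 · 1 = 0
Summing: (μ * φ)(104) = 48 + -24 + 0 + 0 + -4 + 2 + 0 + 0 = 22.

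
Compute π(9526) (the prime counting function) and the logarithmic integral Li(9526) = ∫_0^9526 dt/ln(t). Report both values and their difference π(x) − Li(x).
π(9526) = 1179;  Li(9526) ≈ 1194.54;  π(x) − Li(x) ≈ -15.54.

Direct count of primes ≤ 9526 gives π(9526) = 1179. Numerical evaluation of the logarithmic integral gives Li(9526) ≈ 1194.54. The difference π(x) − Li(x) ≈ -15.54 is typically negative for small/moderate x (Li(x) overestimates), though Littlewood's theorem shows this sign changes infinitely often.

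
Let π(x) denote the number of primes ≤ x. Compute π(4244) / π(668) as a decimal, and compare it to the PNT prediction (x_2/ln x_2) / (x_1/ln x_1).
π(4244)/π(668) = 582/121 ≈ 4.8099;  PNT prediction ≈ 4.9470.

π(668) = 121 and π(4244) = 582, so π(4244)/π(668) ≈ 4.8099. The PNT-predicted ratio is (4244/ln(4244)) / (668/ln(668)) ≈ 4.9470. The two agree to within a few percent, as expected.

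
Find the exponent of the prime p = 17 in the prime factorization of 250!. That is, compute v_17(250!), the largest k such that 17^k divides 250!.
v_17(250!) = 14

Legendre's formula: v_p(n!) = Σ_{k ≥ 1} ⌊n / p^k⌋. For p = 17, n = 250, the terms are:
  ⌊250/17^1⌋ = ⌊250/17⌋ = 14
(the next term ⌊250/17^2⌋ = 0, terminating the sum). Summing: v_17(250!) = 14 = 14.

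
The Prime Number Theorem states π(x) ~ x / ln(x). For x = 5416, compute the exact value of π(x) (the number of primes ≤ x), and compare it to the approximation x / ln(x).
π(5416) = 714;  x/ln(x) ≈ 629.98;  relative error ≈ 11.77%.

Directly count primes up to 5416: π(5416) = 714. The PNT approximation gives 5416/ln(5416) ≈ 5416/8.59711 ≈ 629.98. Relative error (π(x) − x/ln(x)) / π(x) ≈ 11.77%; the approximation is known to undercount slightly (Li(x) is a better estimate).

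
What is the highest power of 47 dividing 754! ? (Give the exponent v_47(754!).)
v_47(754!) = 16

Legendre's formula: v_p(n!) = Σ_{k ≥ 1} ⌊n / p^k⌋. For p = 47, n = 754, the terms are:
  ⌊754/47^1⌋ = ⌊754/47⌋ = 16
(the next term ⌊754/47^2⌋ = 0, terminating the sum). Summing: v_47(754!) = 16 = 16.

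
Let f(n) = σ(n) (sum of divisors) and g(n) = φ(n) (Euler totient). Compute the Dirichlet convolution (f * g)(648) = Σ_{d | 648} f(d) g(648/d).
(σ * φ)(648) = 12960

Divisors of 648: [1, 2, 3, 4, 6, 8, 9, 12, 18, 24, 27, 36, 54, 72, 81, 108, 162, 216, 324, 648]. For each d | 648:
  d = 1: σ(1) · φ(648/1) = 1 · 216 = 216
  d = 2: σ(2) · φ(648/2) = 3 · 108 = 324
  d = 3: σ(3) · φ(648/3) = 4 · 72 = 288
  d = 4: σ(4) · φ(648/4) = 7 · 54 = 378
  d = 6: σ(6) · φ(648/6) = 12 · 36 = 432
  d = 8: σ(8) · φ(648/8) = 15 · 54 = 810
  d = 9: σ(9) · φ(648/9) = 13 · 24 = 312
  d = 12: σ(12) · φ(648/12) = 28 · 18 = 504
  d = 18: σ(18) · φ(648/18) = 39 · 12 = 468
  d = 24: σ(24) · φ(648/24) = 60 · 18 = 1080
  d = 27: σ(27) · φ(648/27) = 40 · 8 = 320
  d = 36: σ(36) · φ(648/36) = 91 · 6 = 546
  d = 54: σ(54) · φ(648/54) = 120 · 4 = 480
  d = 72: σ(72) · φ(648/72) = 195 · 6 = 1170
  d = 81: σ(81) · φ(648/81) = 121 · 4 = 484
  d = 108: σ(108) · φ(648/108) = 280 · 2 = 560
  d = 162: σ(162) · φ(648/162) = 363 · 2 = 726
  d = 216: σ(216) · φ(648/216) = 600 · 2 = 1200
  d = 324: σ(324) · φ(648/324) = 847 · 1 = 847
  d = 648: σ(648) · φ(648/648) = 1815 · 1 = 1815
Summing: (σ * φ)(648) = 216 + 324 + 288 + 378 + 432 + 810 + 312 + 504 + 468 + 1080 + 320 + 546 + 480 + 1170 + 484 + 560 + 726 + 1200 + 847 + 1815 = 12960.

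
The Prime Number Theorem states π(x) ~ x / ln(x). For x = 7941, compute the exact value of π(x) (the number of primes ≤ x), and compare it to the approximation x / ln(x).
π(7941) = 1003;  x/ln(x) ≈ 884.32;  relative error ≈ 11.83%.

Directly count primes up to 7941: π(7941) = 1003. The PNT approximation gives 7941/ln(7941) ≈ 7941/8.97979 ≈ 884.32. Relative error (π(x) − x/ln(x)) / π(x) ≈ 11.83%; the approximation is known to undercount slightly (Li(x) is a better estimate).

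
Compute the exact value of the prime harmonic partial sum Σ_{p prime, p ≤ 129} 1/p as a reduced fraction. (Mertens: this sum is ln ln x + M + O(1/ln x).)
Σ 1/p = 7457575819106455685806801283735357697478405891621/4014476939333036189094441199026045136645885247730

π(129) = 31, so the primes ≤ 129 are [2, 3, 5, 7, 11, 13, 17, 19, 23, 29, 31, 37, 41, 43, 47, 53, 59, 61, 67, 71, 73, 79, 83, 89, 97, 101, 103, 107, 109, 113, 127]. Summing 1/p over these primes: 7457575819106455685806801283735357697478405891621/4014476939333036189094441199026045136645885247730 ≈ 1.8577. Mertens estimate ln ln(129) + 0.2615 ≈ 1.8425.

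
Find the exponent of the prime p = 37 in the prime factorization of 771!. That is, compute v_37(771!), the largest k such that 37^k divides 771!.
v_37(771!) = 20

Legendre's formula: v_p(n!) = Σ_{k ≥ 1} ⌊n / p^k⌋. For p = 37, n = 771, the terms are:
  ⌊771/37^1⌋ = ⌊771/37⌋ = 20
(the next term ⌊771/37^2⌋ = 0, terminating the sum). Summing: v_37(771!) = 20 = 20.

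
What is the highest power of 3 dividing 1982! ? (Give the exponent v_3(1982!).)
v_3(1982!) = 987

Legendre's formula: v_p(n!) = Σ_{k ≥ 1} ⌊n / p^k⌋. For p = 3, n = 1982, the terms are:
  ⌊1982/3^1⌋ = ⌊1982/3⌋ = 660
  ⌊1982/3^2⌋ = ⌊1982/9⌋ = 220
  ⌊1982/3^3⌋ = ⌊1982/27⌋ = 73
  ⌊1982/3^4⌋ = ⌊1982/81⌋ = 24
  ⌊1982/3^5⌋ = ⌊1982/243⌋ = 8
  ⌊1982/3^6⌋ = ⌊1982/729⌋ = 2
(the next term ⌊1982/3^7⌋ = 0, terminating the sum). Summing: v_3(1982!) = 660 + 220 + 73 + 24 + 8 + 2 = 987.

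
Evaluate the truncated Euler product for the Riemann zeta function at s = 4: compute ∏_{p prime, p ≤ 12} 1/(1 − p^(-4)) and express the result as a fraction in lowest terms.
∏ = 35153041/32481280

The primes p ≤ 12 are [2, 3, 5, 7, 11]. For each prime, (1 − 1/p^4)^(-1) = p^4 / (p^4 − 1). The product is (1 − 1/2^4)^(-1), (1 − 1/3^4)^(-1), (1 − 1/5^4)^(-1), (1 − 1/7^4)^(-1), (1 − 1/11^4)^(-1) = ∏ p^4 / (p^4 − 1) = 35153041/32481280.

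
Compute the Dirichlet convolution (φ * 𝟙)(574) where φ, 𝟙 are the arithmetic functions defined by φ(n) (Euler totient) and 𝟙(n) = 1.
(φ * 𝟙)(574) = 574

Divisors of 574: [1, 2, 7, 14, 41, 82, 287, 574]. For each d | 574:
  d = 1: φ(1) · 𝟙(574/1) = 1 · 1 = 1
  d = 2: φ(2) · 𝟙(574/2) = 1 · 1 = 1
  d = 7: φ(7) · 𝟙(574/7) = 6 · 1 = 6
  d = 14: φ(14) · 𝟙(574/14) = 6 · 1 = 6
  d = 41: φ(41) · 𝟙(574/41) = 40 · 1 = 40
  d = 82: φ(82) · 𝟙(574/82) = 40 · 1 = 40
  d = 287: φ(287) · 𝟙(574/287) = 240 · 1 = 240
  d = 574: φ(574) · 𝟙(574/574) = 240 · 1 = 240
Summing: (φ * 𝟙)(574) = 1 + 1 + 6 + 6 + 40 + 40 + 240 + 240 = 574.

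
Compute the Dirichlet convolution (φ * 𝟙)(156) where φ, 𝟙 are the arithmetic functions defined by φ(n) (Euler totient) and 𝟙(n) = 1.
(φ * 𝟙)(156) = 156

Divisors of 156: [1, 2, 3, 4, 6, 12, 13, 26, 39, 52, 78, 156]. For each d | 156:
  d = 1: φ(1) · 𝟙(156/1) = 1 · 1 = 1
  d = 2: φ(2) · 𝟙(156/2) = 1 · 1 = 1
  d = 3: φ(3) · 𝟙(156/3) = 2 · 1 = 2
  d = 4: φ(4) · 𝟙(156/4) = 2 · 1 = 2
  d = 6: φ(6) · 𝟙(156/6) = 2 · 1 = 2
  d = 12: φ(12) · 𝟙(156/12) = 4 · 1 = 4
  d = 13: φ(13) · 𝟙(156/13) = 12 · 1 = 12
  d = 26: φ(26) · 𝟙(156/26) = 12 · 1 = 12
  d = 39: φ(39) · 𝟙(156/39) = 24 · 1 = 24
  d = 52: φ(52) · 𝟙(156/52) = 24 · 1 = 24
  d = 78: φ(78) · 𝟙(156/78) = 24 · 1 = 24
  d = 156: φ(156) · 𝟙(156/156) = 48 · 1 = 48
Summing: (φ * 𝟙)(156) = 1 + 1 + 2 + 2 + 2 + 4 + 12 + 12 + 24 + 24 + 24 + 48 = 156.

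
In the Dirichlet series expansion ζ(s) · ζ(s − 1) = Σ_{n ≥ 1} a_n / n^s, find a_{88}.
σ(88) = 180

In the product (Σ m^0/m^s)(Σ k / k^s) = Σ (Σ_{d | n} d) / n^s, the coefficient of 1/n^s is σ(n) = Σ_{d | n} d. For n = 88, divisors are [1, 2, 4, 8, 11, 22, 44, 88]; summing: σ(88) = 180.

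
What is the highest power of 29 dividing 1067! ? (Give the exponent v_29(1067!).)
v_29(1067!) = 37

Legendre's formula: v_p(n!) = Σ_{k ≥ 1} ⌊n / p^k⌋. For p = 29, n = 1067, the terms are:
  ⌊1067/29^1⌋ = ⌊1067/29⌋ = 36
  ⌊1067/29^2⌋ = ⌊1067/841⌋ = 1
(the next term ⌊1067/29^3⌋ = 0, terminating the sum). Summing: v_29(1067!) = 36 + 1 = 37.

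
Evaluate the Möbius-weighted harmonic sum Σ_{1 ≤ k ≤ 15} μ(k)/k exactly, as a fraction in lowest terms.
Σ μ(k)/k = 304/5005

Values of μ(k) for 1 ≤ k ≤ 15: μ(1) = 1, μ(2) = -1, μ(3) = -1, μ(5) = -1, μ(6) = 1, μ(7) = -1, μ(10) = 1, μ(11) = -1, μ(13) = -1, μ(14) = 1, μ(15) = 1, with μ = 0 on non-squarefree integers. Summing μ(k)/k for k where μ(k) ≠ 0 gives 304/5005 ≈ 0.0607. (PNT ⟺ this sum → 0 as n → ∞.)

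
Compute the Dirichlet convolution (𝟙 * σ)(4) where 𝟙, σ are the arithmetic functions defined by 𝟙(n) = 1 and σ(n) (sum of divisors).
(𝟙 * σ)(4) = 11

Divisors of 4: [1, 2, 4]. For each d | 4:
  d = 1: 𝟙(1) · σ(4/1) = 1 · 7 = 7
  d = 2: 𝟙(2) · σ(4/2) = 1 · 3 = 3
  d = 4: 𝟙(4) · σ(4/4) = 1 · 1 = 1
Summing: (𝟙 * σ)(4) = 7 + 3 + 1 = 11.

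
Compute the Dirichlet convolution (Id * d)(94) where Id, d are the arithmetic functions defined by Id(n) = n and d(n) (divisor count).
(Id * d)(94) = 196

Divisors of 94: [1, 2, 47, 94]. For each d | 94:
  d = 1: Id(1) · d(94/1) = 1 · 4 = 4
  d = 2: Id(2) · d(94/2) = 2 · 2 = 4
  d = 47: Id(47) · d(94/47) = 47 · 2 = 94
  d = 94: Id(94) · d(94/94) = 94 · 1 = 94
Summing: (Id * d)(94) = 4 + 4 + 94 + 94 = 196.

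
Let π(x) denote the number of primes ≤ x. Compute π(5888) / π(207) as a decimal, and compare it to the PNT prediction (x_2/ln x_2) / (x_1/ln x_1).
π(5888)/π(207) = 775/46 ≈ 16.8478;  PNT prediction ≈ 17.4740.

π(207) = 46 and π(5888) = 775, so π(5888)/π(207) ≈ 16.8478. The PNT-predicted ratio is (5888/ln(5888)) / (207/ln(207)) ≈ 17.4740. The two agree to within a few percent, as expected.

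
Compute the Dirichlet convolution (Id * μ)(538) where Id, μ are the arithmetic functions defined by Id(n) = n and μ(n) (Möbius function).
(Id * μ)(538) = 268

Divisors of 538: [1, 2, 269, 538]. For each d | 538:
  d = 1: Id(1) · μ(538/1) = 1 · 1 = 1
  d = 2: Id(2) · μ(538/2) = 2 · -1 = -2
  d = 269: Id(269) · μ(538/269) = 269 · -1 = -269
  d = 538: Id(538) · μ(538/538) = 538 · 1 = 538
Summing: (Id * μ)(538) = 1 + -2 + -269 + 538 = 268.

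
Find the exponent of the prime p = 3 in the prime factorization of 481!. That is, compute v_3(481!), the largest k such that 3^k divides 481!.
v_3(481!) = 236

Legendre's formula: v_p(n!) = Σ_{k ≥ 1} ⌊n / p^k⌋. For p = 3, n = 481, the terms are:
  ⌊481/3^1⌋ = ⌊481/3⌋ = 160
  ⌊481/3^2⌋ = ⌊481/9⌋ = 53
  ⌊481/3^3⌋ = ⌊481/27⌋ = 17
  ⌊481/3^4⌋ = ⌊481/81⌋ = 5
  ⌊481/3^5⌋ = ⌊481/243⌋ = 1
(the next term ⌊481/3^6⌋ = 0, terminating the sum). Summing: v_3(481!) = 160 + 53 + 17 + 5 + 1 = 236.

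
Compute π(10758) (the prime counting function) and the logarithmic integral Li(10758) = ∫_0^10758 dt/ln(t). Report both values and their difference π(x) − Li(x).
π(10758) = 1311;  Li(10758) ≈ 1328.11;  π(x) − Li(x) ≈ -17.11.

Direct count of primes ≤ 10758 gives π(10758) = 1311. Numerical evaluation of the logarithmic integral gives Li(10758) ≈ 1328.11. The difference π(x) − Li(x) ≈ -17.11 is typically negative for small/moderate x (Li(x) overestimates), though Littlewood's theorem shows this sign changes infinitely often.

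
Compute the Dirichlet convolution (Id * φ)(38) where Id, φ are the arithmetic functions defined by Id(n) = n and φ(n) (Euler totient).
(Id * φ)(38) = 111

Divisors of 38: [1, 2, 19, 38]. For each d | 38:
  d = 1: Id(1) · φ(38/1) = 1 · 18 = 18
  d = 2: Id(2) · φ(38/2) = 2 · 18 = 36
  d = 19: Id(19) · φ(38/19) = 19 · 1 = 19
  d = 38: Id(38) · φ(38/38) = 38 · 1 = 38
Summing: (Id * φ)(38) = 18 + 36 + 19 + 38 = 111.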